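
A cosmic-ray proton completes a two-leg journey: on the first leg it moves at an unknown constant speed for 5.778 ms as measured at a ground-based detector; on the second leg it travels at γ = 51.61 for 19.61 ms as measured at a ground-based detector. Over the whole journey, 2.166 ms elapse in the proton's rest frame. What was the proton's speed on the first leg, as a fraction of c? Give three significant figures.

Leg 1: speed unknown; τ_1 = 5.778/γ_1.
Leg 2: γ = 51.61; τ_2 = 19.61/51.61 = 0.3800 ms.
Total proper time: τ_1 + 0.3800 = 2.166, so τ_1 = 2.166 − 0.3800 = 1.786 ms.
γ_1 = 5.778/1.786 = 3.235; β = √(1 − 1/γ²) = √0.9045.

β = 0.951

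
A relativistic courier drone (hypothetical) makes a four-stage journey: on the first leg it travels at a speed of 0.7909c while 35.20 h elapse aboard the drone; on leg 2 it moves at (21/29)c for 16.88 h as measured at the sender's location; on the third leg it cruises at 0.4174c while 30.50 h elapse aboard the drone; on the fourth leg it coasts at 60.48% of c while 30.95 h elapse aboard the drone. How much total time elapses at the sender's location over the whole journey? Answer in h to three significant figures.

Leg 1: γ = 1/√(1 − 0.7909²) = 1/√0.3745 = 1.634; Δt_1 = 1.634 × 35.20 = 57.52 h.
Leg 2: 16.88 h is already measured at the sender's location.
Leg 3: γ = 1/√(1 − 0.4174²) = 1/√0.8258 = 1.100; Δt_3 = 1.100 × 30.50 = 33.56 h.
Leg 4: β = 0.6048; γ = 1/√(1 − 0.6048²) = 1/√0.6342 = 1.256; Δt_4 = 1.256 × 30.95 = 38.86 h.
Total: 57.52 + 16.88 + 33.56 + 38.86 h.

Δt = 147 h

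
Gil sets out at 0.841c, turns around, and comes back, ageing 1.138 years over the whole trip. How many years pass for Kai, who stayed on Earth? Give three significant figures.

γ = 1/√(1 − 0.841²) = 1/√0.2927 = 1.848
Earth-frame duration is the dilated interval: Δt = γτ = 1.848 × 1.138 years.

Δt = 2.10 years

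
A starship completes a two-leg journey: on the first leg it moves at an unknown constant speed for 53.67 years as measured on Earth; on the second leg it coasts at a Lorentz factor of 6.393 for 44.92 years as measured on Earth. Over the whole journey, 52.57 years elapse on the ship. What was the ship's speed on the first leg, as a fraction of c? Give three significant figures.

Leg 1: speed unknown; τ_1 = 53.67/γ_1.
Leg 2: γ = 6.393; τ_2 = 44.92/6.393 = 7.026 years.
Total proper time: τ_1 + 7.026 = 52.57, so τ_1 = 52.57 − 7.026 = 45.54 years.
γ_1 = 53.67/45.54 = 1.178; β = √(1 − 1/γ²) = √0.2799.

β = 0.529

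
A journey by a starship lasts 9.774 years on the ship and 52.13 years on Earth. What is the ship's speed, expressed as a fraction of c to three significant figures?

The proper time is measured on the ship (both events occur at the ship's location); Δt is measured on Earth. γ = Δt/τ = 52.13/9.774 = 5.334.
β = √(1 − 1/γ²) = √(1 − 0.03515) = √0.9648

v = 0.982c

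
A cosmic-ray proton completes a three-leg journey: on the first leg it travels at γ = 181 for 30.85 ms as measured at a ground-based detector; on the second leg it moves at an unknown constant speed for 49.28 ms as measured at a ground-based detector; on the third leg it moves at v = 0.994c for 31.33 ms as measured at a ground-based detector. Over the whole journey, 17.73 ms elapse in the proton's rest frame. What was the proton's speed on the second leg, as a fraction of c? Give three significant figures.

Leg 1: γ = 181; τ_1 = 30.85/181.0 = 0.1704 ms.
Leg 2: speed unknown; τ_2 = 49.28/γ_2.
Leg 3: γ = 1/√(1 − 0.994²) = 1/√0.01196 = 9.142; τ_3 = 31.33/9.142 = 3.427 ms.
Total proper time: 0.1704 + τ_2 + 3.427 = 17.73, so τ_2 = 17.73 − 3.597 = 14.13 ms.
γ_2 = 49.28/14.13 = 3.487; β = √(1 − 1/γ²) = √0.9178.

β = 0.958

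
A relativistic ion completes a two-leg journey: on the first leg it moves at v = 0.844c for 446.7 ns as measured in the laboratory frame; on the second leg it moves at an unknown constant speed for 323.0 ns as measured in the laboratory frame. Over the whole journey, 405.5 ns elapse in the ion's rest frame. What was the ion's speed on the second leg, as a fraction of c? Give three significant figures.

Leg 1: γ = 1/√(1 − 0.844²) = 1/√0.2877 = 1.864; τ_1 = 446.7/1.864 = 239.6 ns.
Leg 2: speed unknown; τ_2 = 323.0/γ_2.
Total proper time: 239.6 + τ_2 = 405.5, so τ_2 = 405.5 − 239.6 = 165.9 ns.
γ_2 = 323.0/165.9 = 1.947; β = √(1 − 1/γ²) = √0.7361.

β = 0.858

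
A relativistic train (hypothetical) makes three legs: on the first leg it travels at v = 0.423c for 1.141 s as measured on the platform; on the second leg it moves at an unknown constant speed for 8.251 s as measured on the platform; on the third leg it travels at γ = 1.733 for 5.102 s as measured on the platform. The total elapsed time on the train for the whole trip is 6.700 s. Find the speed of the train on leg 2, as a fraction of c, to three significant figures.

Leg 1: γ = 1/√(1 − 0.423²) = 1/√0.8211 = 1.104; τ_1 = 1.141/1.104 = 1.034 s.
Leg 2: speed unknown; τ_2 = 8.251/γ_2.
Leg 3: γ = 1.733; τ_3 = 5.102/1.733 = 2.944 s.
Total proper time: 1.034 + τ_2 + 2.944 = 6.700, so τ_2 = 6.700 − 3.978 = 2.722 s.
γ_2 = 8.251/2.722 = 3.031; β = √(1 − 1/γ²) = √0.8912.

β = 0.944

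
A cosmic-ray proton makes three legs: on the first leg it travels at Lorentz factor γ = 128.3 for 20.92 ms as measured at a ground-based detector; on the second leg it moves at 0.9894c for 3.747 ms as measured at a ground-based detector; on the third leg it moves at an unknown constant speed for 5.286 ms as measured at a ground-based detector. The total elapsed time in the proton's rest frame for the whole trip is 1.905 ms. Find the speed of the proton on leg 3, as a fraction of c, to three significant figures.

β = 0.974

Leg 1: γ = 128.3; τ_1 = 20.92/128.3 = 0.1631 ms.
Leg 2: γ = 1/√(1 − 0.9894²) = 1/√0.02109 = 6.886; τ_2 = 3.747/6.886 = 0.5441 ms.
Leg 3: speed unknown; τ_3 = 5.286/γ_3.
Total proper time: 0.1631 + 0.5441 + τ_3 = 1.905, so τ_3 = 1.905 − 0.7072 = 1.198 ms.
γ_3 = 5.286/1.198 = 4.413; β = √(1 − 1/γ²) = √0.9487.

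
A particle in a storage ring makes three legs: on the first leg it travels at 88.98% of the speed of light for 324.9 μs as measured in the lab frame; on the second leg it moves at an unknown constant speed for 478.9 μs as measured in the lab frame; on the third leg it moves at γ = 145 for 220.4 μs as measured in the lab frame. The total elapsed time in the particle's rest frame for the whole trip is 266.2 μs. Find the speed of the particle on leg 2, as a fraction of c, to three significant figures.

β = 0.970

Leg 1: β = 0.8898; γ = 1/√(1 − 0.8898²) = 1/√0.2083 = 2.191; τ_1 = 324.9/2.191 = 148.3 μs.
Leg 2: speed unknown; τ_2 = 478.9/γ_2.
Leg 3: γ = 145; τ_3 = 220.4/145.0 = 1.520 μs.
Total proper time: 148.3 + τ_2 + 1.520 = 266.2, so τ_2 = 266.2 − 149.8 = 116.4 μs.
γ_2 = 478.9/116.4 = 4.114; β = √(1 − 1/γ²) = √0.9409.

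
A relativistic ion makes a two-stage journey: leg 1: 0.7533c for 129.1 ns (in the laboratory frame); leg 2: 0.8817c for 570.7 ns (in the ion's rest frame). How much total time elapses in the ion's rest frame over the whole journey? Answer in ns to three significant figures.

τ = 656 ns

Leg 1: γ = 1/√(1 − 0.7533²) = 1/√0.4325 = 1.521; τ_1 = 129.1/1.521 = 84.91 ns.
Leg 2: 570.7 ns is already measured in the ion's rest frame.
Total: 84.91 + 570.7 ns.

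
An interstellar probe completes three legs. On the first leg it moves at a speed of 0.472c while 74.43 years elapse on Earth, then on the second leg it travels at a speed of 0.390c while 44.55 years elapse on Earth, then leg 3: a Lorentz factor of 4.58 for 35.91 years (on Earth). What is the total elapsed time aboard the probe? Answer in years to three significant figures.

Leg 1: γ = 1/√(1 − 0.472²) = 1/√0.7772 = 1.134; τ_1 = 74.43/1.134 = 65.62 years.
Leg 2: γ = 1/√(1 − 0.390²) = 1/√0.8479 = 1.086; τ_2 = 44.55/1.086 = 41.02 years.
Leg 3: γ = 4.58; τ_3 = 35.91/4.580 = 7.841 years.
Total: 65.62 + 41.02 + 7.841 years.

τ = 114 years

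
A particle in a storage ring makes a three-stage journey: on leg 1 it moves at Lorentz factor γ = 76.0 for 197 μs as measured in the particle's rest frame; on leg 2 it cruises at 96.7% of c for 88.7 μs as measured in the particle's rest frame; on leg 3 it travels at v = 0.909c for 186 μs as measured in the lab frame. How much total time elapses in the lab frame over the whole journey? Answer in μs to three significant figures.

Δt = 1.55×10⁴ μs

Leg 1: γ = 76.0; Δt_1 = 76.00 × 197 = 1.497×10⁴ μs.
Leg 2: β = 0.967; γ = 1/√(1 − 0.967²) = 1/√0.06491 = 3.925; Δt_2 = 3.925 × 88.7 = 348.1 μs.
Leg 3: 186 μs is already measured in the lab frame.
Total: 1.497×10⁴ + 348.1 + 186.0 μs.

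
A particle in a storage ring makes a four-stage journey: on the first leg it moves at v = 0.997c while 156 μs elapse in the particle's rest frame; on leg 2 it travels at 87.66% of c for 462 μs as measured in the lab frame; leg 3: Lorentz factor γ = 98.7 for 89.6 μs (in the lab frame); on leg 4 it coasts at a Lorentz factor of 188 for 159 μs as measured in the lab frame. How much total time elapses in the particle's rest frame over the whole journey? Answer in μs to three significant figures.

τ = 380 μs

Leg 1: 156 μs is already measured in the particle's rest frame.
Leg 2: β = 0.8766; γ = 1/√(1 − 0.8766²) = 1/√0.2316 = 2.078; τ_2 = 462/2.078 = 222.3 μs.
Leg 3: γ = 98.7; τ_3 = 89.6/98.70 = 0.9078 μs.
Leg 4: γ = 188; τ_4 = 159/188.0 = 0.8457 μs.
Total: 156.0 + 222.3 + 0.9078 + 0.8457 μs.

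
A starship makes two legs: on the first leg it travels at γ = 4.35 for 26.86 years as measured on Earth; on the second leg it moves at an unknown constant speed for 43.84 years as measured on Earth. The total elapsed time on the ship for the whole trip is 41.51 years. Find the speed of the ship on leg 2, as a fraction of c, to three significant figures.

Leg 1: γ = 4.35; τ_1 = 26.86/4.350 = 6.175 years.
Leg 2: speed unknown; τ_2 = 43.84/γ_2.
Total proper time: 6.175 + τ_2 = 41.51, so τ_2 = 41.51 − 6.175 = 35.34 years.
γ_2 = 43.84/35.34 = 1.241; β = √(1 − 1/γ²) = √0.3504.

β = 0.592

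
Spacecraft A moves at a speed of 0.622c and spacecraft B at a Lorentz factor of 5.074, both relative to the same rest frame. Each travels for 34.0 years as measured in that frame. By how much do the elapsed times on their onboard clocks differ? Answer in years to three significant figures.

|τ_A − τ_B| = 19.9 years

A: γ = 1/√(1 − 0.622²) = 1/√0.6131 = 1.277; τ_A = 34.0/1.277 = 26.62 years.
B: γ = 5.074; τ_B = 34.0/5.074 = 6.701 years.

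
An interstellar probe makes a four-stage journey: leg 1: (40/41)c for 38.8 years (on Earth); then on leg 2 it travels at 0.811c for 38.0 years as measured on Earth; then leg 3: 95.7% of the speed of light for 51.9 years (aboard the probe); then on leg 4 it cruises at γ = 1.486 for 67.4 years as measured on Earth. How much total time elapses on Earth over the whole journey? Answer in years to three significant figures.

Leg 1: 38.8 years is already measured on Earth.
Leg 2: 38.0 years is already measured on Earth.
Leg 3: β = 0.957; γ = 1/√(1 − 0.957²) = 1/√0.08415 = 3.447; Δt_3 = 3.447 × 51.9 = 178.9 years.
Leg 4: 67.4 years is already measured on Earth.
Total: 38.80 + 38.00 + 178.9 + 67.40 years.

Δt = 323 years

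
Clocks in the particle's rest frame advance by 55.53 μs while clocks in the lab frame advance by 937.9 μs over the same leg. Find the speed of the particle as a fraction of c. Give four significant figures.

The proper time is measured in the particle's rest frame (both events occur at the particle's location); Δt is measured in the lab frame. γ = Δt/τ = 937.9/55.53 = 16.89.
β = √(1 − 1/γ²) = √(1 − 0.003505) = √0.9965

β = 0.9982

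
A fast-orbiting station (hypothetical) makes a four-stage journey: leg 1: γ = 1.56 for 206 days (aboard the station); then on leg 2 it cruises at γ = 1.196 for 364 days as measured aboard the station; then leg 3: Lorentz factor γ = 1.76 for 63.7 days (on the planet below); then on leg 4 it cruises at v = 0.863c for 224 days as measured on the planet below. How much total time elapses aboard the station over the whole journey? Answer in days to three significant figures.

Leg 1: 206 days is already measured aboard the station.
Leg 2: 364 days is already measured aboard the station.
Leg 3: γ = 1.76; τ_3 = 63.7/1.760 = 36.19 days.
Leg 4: γ = 1/√(1 − 0.863²) = 1/√0.2552 = 1.979; τ_4 = 224/1.979 = 113.2 days.
Total: 206.0 + 364.0 + 36.19 + 113.2 days.

τ = 719 days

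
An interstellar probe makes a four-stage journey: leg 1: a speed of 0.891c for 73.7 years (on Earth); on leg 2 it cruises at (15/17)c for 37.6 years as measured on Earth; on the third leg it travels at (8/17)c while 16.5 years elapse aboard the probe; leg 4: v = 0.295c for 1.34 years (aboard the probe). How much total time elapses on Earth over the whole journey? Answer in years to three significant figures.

Δt = 131 years

Leg 1: 73.7 years is already measured on Earth.
Leg 2: 37.6 years is already measured on Earth.
Leg 3: γ = 1/√(1 − (8/17)²) = 17/15 ≈ 1.133; Δt_3 = 1.133 × 16.5 = 18.70 years.
Leg 4: γ = 1/√(1 − 0.295²) = 1/√0.9130 = 1.047; Δt_4 = 1.047 × 1.34 = 1.402 years.
Total: 73.70 + 37.60 + 18.70 + 1.402 years.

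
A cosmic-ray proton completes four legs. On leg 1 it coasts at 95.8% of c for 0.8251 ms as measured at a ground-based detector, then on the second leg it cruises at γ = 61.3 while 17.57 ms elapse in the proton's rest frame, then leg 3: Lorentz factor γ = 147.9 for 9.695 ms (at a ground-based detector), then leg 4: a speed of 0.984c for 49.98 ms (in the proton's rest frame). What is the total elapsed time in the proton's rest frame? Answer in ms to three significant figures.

Leg 1: β = 0.958; γ = 1/√(1 − 0.958²) = 1/√0.08224 = 3.487; τ_1 = 0.8251/3.487 = 0.2366 ms.
Leg 2: 17.57 ms is already measured in the proton's rest frame.
Leg 3: γ = 147.9; τ_3 = 9.695/147.9 = 0.06555 ms.
Leg 4: 49.98 ms is already measured in the proton's rest frame.
Total: 0.2366 + 17.57 + 0.06555 + 49.98 ms.

τ = 67.9 ms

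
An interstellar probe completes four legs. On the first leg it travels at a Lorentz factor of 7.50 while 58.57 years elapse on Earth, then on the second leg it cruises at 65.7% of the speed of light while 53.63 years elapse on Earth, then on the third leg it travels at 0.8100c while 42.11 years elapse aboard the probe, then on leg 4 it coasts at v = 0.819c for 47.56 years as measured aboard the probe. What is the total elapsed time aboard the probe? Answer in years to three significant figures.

Leg 1: γ = 7.50; τ_1 = 58.57/7.500 = 7.809 years.
Leg 2: β = 0.657; γ = 1/√(1 − 0.657²) = 1/√0.5684 = 1.326; τ_2 = 53.63/1.326 = 40.43 years.
Leg 3: 42.11 years is already measured aboard the probe.
Leg 4: 47.56 years is already measured aboard the probe.
Total: 7.809 + 40.43 + 42.11 + 47.56 years.

τ = 138 years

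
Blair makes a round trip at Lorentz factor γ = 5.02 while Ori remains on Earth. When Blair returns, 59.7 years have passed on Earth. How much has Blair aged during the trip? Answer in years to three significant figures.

τ = 11.9 years

γ = 5.02
Blair's clock measures proper time along the trip: τ = Δt/γ = 59.7/5.020 years.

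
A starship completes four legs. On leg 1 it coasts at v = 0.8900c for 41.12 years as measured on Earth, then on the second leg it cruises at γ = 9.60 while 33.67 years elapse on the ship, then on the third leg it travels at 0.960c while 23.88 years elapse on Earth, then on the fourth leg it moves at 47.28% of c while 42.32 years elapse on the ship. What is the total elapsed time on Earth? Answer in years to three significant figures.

Leg 1: 41.12 years is already measured on Earth.
Leg 2: γ = 9.60; Δt_2 = 9.600 × 33.67 = 323.2 years.
Leg 3: 23.88 years is already measured on Earth.
Leg 4: β = 0.4728; γ = 1/√(1 − 0.4728²) = 1/√0.7765 = 1.135; Δt_4 = 1.135 × 42.32 = 48.03 years.
Total: 41.12 + 323.2 + 23.88 + 48.03 years.

Δt = 436 years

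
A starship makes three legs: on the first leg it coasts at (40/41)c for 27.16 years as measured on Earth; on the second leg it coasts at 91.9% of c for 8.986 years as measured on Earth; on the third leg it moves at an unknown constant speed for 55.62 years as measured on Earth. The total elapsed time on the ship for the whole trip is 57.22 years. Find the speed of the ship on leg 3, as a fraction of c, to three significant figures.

Leg 1: γ = 1/√(1 − (40/41)²) = 41/9 ≈ 4.556; τ_1 = 27.16/4.556 = 5.962 years.
Leg 2: β = 0.919; γ = 1/√(1 − 0.919²) = 1/√0.1554 = 2.536; τ_2 = 8.986/2.536 = 3.543 years.
Leg 3: speed unknown; τ_3 = 55.62/γ_3.
Total proper time: 5.962 + 3.543 + τ_3 = 57.22, so τ_3 = 57.22 − 9.505 = 47.72 years.
γ_3 = 55.62/47.72 = 1.166; β = √(1 − 1/γ²) = √0.2640.

β = 0.514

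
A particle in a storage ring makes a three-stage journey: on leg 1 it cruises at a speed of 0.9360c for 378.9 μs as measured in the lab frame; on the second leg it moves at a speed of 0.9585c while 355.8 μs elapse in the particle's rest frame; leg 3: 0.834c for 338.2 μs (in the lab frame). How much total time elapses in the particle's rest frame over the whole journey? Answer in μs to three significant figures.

τ = 676 μs

Leg 1: γ = 1/√(1 − 0.9360²) = 1/√0.1239 = 2.841; τ_1 = 378.9/2.841 = 133.4 μs.
Leg 2: 355.8 μs is already measured in the particle's rest frame.
Leg 3: γ = 1/√(1 − 0.834²) = 1/√0.3044 = 1.812; τ_3 = 338.2/1.812 = 186.6 μs.
Total: 133.4 + 355.8 + 186.6 μs.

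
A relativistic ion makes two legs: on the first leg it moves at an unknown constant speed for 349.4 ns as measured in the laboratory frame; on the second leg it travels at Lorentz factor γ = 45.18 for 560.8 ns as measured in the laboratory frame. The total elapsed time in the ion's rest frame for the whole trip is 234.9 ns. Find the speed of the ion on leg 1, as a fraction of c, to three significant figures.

β = 0.771

Leg 1: speed unknown; τ_1 = 349.4/γ_1.
Leg 2: γ = 45.18; τ_2 = 560.8/45.18 = 12.41 ns.
Total proper time: τ_1 + 12.41 = 234.9, so τ_1 = 234.9 − 12.41 = 222.5 ns.
γ_1 = 349.4/222.5 = 1.570; β = √(1 − 1/γ²) = √0.5945.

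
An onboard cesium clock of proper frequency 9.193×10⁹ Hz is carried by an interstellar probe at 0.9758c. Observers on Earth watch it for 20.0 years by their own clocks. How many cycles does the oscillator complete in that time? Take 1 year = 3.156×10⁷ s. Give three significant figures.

N = 1.27×10¹⁸

γ = 1/√(1 − 0.9758²) = 1/√0.04781 = 4.573
During 20.0 years of lab time, the oscillator's proper time advances by τ = Δt/γ = 20.0/4.573 = 4.373 years = 1.380×10⁸ s.
N = f × τ = 9.193×10⁹ × 1.380×10⁸ = 1.269×10¹⁸.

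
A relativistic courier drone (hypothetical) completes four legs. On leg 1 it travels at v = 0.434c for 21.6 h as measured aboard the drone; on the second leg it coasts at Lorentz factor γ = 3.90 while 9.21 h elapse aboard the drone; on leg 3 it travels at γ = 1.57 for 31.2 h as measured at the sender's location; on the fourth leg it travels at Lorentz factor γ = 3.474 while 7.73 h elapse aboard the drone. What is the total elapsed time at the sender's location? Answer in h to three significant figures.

Δt = 118 h

Leg 1: γ = 1/√(1 − 0.434²) = 1/√0.8116 = 1.110; Δt_1 = 1.110 × 21.6 = 23.98 h.
Leg 2: γ = 3.90; Δt_2 = 3.900 × 9.21 = 35.92 h.
Leg 3: 31.2 h is already measured at the sender's location.
Leg 4: γ = 3.474; Δt_4 = 3.474 × 7.73 = 26.85 h.
Total: 23.98 + 35.92 + 31.20 + 26.85 h.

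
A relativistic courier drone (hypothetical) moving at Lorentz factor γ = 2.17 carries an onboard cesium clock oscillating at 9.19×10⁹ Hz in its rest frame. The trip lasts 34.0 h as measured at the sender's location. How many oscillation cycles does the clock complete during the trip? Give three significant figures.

N = 5.18×10¹⁴

γ = 2.17
The oscillator's own cycle count is N = f × τ where τ is the proper time aboard the drone. τ = Δt/γ = 34.0/2.170 = 15.67 h = 5.641×10⁴ s.
N = 9.19×10⁹ × 5.641×10⁴ = 5.184×10¹⁴.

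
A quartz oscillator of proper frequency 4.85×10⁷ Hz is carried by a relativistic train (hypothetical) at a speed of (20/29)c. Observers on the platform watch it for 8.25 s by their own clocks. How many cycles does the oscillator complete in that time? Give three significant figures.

N = 2.90×10⁸

γ = 1/√(1 − (20/29)²) = 29/21 ≈ 1.381
During 8.25 s of lab time, the oscillator's proper time advances by τ = Δt/γ = 8.25/1.381 = 5.974 s = 5.974×10⁰ s.
N = f × τ = 4.85×10⁷ × 5.974×10⁰ = 2.897×10⁸.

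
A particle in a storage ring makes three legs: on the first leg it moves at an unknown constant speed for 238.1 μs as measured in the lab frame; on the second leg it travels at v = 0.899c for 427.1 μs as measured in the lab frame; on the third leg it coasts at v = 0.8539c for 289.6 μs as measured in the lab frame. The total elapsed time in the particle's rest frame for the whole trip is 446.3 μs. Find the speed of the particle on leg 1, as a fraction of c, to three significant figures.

Leg 1: speed unknown; τ_1 = 238.1/γ_1.
Leg 2: γ = 1/√(1 − 0.899²) = 1/√0.1918 = 2.283; τ_2 = 427.1/2.283 = 187.0 μs.
Leg 3: γ = 1/√(1 − 0.8539²) = 1/√0.2709 = 1.921; τ_3 = 289.6/1.921 = 150.7 μs.
Total proper time: τ_1 + 187.0 + 150.7 = 446.3, so τ_1 = 446.3 − 337.8 = 108.5 μs.
γ_1 = 238.1/108.5 = 2.194; β = √(1 − 1/γ²) = √0.7922.

β = 0.890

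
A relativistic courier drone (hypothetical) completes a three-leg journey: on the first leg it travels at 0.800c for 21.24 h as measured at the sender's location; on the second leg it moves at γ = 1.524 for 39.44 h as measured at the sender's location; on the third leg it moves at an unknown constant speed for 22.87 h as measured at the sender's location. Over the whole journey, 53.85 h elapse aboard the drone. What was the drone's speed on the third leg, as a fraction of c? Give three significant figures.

Leg 1: γ = 1/√(1 − 0.800²) = 5/3 ≈ 1.667; τ_1 = 21.24/1.667 = 12.74 h.
Leg 2: γ = 1.524; τ_2 = 39.44/1.524 = 25.88 h.
Leg 3: speed unknown; τ_3 = 22.87/γ_3.
Total proper time: 12.74 + 25.88 + τ_3 = 53.85, so τ_3 = 53.85 − 38.62 = 15.23 h.
γ_3 = 22.87/15.23 = 1.502; β = √(1 − 1/γ²) = √0.5567.

β = 0.746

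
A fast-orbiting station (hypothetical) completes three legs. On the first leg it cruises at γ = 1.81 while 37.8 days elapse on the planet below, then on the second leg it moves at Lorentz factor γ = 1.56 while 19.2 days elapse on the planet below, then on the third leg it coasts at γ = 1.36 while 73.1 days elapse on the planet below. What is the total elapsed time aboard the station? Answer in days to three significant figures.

Leg 1: γ = 1.81; τ_1 = 37.8/1.810 = 20.88 days.
Leg 2: γ = 1.56; τ_2 = 19.2/1.560 = 12.31 days.
Leg 3: γ = 1.36; τ_3 = 73.1/1.360 = 53.75 days.
Total: 20.88 + 12.31 + 53.75 days.

τ = 86.9 days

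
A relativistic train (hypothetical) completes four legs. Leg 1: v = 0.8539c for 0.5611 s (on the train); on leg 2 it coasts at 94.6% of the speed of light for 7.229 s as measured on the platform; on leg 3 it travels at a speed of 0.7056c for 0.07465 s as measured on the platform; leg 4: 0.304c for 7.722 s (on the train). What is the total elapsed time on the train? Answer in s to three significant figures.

τ = 10.7 s

Leg 1: 0.5611 s is already measured on the train.
Leg 2: β = 0.946; γ = 1/√(1 − 0.946²) = 1/√0.1051 = 3.085; τ_2 = 7.229/3.085 = 2.343 s.
Leg 3: γ = 1/√(1 − 0.7056²) = 1/√0.5021 = 1.411; τ_3 = 0.07465/1.411 = 0.05290 s.
Leg 4: 7.722 s is already measured on the train.
Total: 0.5611 + 2.343 + 0.05290 + 7.722 s.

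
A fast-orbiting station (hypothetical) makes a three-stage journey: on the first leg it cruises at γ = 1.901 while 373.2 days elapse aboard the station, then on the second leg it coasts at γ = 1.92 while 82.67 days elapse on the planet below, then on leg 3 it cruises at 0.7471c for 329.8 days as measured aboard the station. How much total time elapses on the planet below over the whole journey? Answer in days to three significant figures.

Δt = 1290 days

Leg 1: γ = 1.901; Δt_1 = 1.901 × 373.2 = 709.5 days.
Leg 2: 82.67 days is already measured on the planet below.
Leg 3: γ = 1/√(1 − 0.7471²) = 1/√0.4418 = 1.504; Δt_3 = 1.504 × 329.8 = 496.2 days.
Total: 709.5 + 82.67 + 496.2 days.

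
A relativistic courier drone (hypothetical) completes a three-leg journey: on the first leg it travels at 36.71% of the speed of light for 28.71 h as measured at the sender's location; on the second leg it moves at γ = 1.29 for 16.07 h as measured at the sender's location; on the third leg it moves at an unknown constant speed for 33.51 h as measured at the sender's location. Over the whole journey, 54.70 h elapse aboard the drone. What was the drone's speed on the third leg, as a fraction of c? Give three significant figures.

Leg 1: β = 0.3671; γ = 1/√(1 − 0.3671²) = 1/√0.8652 = 1.075; τ_1 = 28.71/1.075 = 26.71 h.
Leg 2: γ = 1.29; τ_2 = 16.07/1.290 = 12.46 h.
Leg 3: speed unknown; τ_3 = 33.51/γ_3.
Total proper time: 26.71 + 12.46 + τ_3 = 54.70, so τ_3 = 54.70 − 39.16 = 15.54 h.
γ_3 = 33.51/15.54 = 2.157; β = √(1 − 1/γ²) = √0.7850.

β = 0.886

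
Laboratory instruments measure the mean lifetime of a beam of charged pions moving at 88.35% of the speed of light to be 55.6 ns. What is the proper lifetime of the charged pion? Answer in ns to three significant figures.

τ₀ = 26.0 ns

β = 0.8835; γ = 1/√(1 − 0.8835²) = 1/√0.2194 = 2.135
The lab-frame lifetime is the dilated interval; the proper lifetime is τ₀ = Δt/γ = 55.6/2.135 ns.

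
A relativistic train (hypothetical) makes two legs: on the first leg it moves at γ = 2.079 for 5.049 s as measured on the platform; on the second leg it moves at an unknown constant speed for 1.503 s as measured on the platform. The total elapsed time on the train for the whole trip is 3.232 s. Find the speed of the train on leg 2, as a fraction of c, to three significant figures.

β = 0.845

Leg 1: γ = 2.079; τ_1 = 5.049/2.079 = 2.429 s.
Leg 2: speed unknown; τ_2 = 1.503/γ_2.
Total proper time: 2.429 + τ_2 = 3.232, so τ_2 = 3.232 − 2.429 = 0.8034 s.
γ_2 = 1.503/0.8034 = 1.871; β = √(1 − 1/γ²) = √0.7143.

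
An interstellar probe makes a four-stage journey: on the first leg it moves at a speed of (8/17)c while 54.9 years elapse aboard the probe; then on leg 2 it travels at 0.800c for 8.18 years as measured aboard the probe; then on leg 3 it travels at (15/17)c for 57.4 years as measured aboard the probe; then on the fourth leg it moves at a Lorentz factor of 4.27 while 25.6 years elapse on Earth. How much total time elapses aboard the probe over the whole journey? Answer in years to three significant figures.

τ = 126 years

Leg 1: 54.9 years is already measured aboard the probe.
Leg 2: 8.18 years is already measured aboard the probe.
Leg 3: 57.4 years is already measured aboard the probe.
Leg 4: γ = 4.27; τ_4 = 25.6/4.270 = 5.995 years.
Total: 54.90 + 8.180 + 57.40 + 5.995 years.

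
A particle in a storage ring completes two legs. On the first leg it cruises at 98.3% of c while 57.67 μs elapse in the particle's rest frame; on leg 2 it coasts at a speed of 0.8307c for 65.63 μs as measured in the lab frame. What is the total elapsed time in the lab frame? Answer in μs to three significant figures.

Δt = 380 μs

Leg 1: β = 0.983; γ = 1/√(1 − 0.983²) = 1/√0.03371 = 5.446; Δt_1 = 5.446 × 57.67 = 314.1 μs.
Leg 2: 65.63 μs is already measured in the lab frame.
Total: 314.1 + 65.63 μs.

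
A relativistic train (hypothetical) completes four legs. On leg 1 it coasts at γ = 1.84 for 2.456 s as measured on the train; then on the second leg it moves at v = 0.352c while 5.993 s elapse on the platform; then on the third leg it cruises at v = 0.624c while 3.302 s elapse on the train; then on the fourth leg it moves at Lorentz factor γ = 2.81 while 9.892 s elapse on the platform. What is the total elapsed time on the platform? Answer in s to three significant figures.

Leg 1: γ = 1.84; Δt_1 = 1.840 × 2.456 = 4.519 s.
Leg 2: 5.993 s is already measured on the platform.
Leg 3: γ = 1/√(1 − 0.624²) = 1/√0.6106 = 1.280; Δt_3 = 1.280 × 3.302 = 4.226 s.
Leg 4: 9.892 s is already measured on the platform.
Total: 4.519 + 5.993 + 4.226 + 9.892 s.

Δt = 24.6 s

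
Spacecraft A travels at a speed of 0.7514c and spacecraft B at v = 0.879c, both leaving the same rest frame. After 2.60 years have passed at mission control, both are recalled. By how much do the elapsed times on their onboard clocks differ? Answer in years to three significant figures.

A: γ = 1/√(1 − 0.7514²) = 1/√0.4354 = 1.516; τ_A = 2.60/1.516 = 1.716 years.
B: γ = 1/√(1 − 0.879²) = 1/√0.2274 = 2.097; τ_B = 2.60/2.097 = 1.240 years.

|τ_A − τ_B| = 0.476 years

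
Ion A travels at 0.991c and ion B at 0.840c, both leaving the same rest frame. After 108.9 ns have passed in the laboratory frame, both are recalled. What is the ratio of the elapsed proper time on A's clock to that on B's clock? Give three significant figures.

τ_A/τ_B = 0.247

A: γ = 1/√(1 − 0.991²) = 1/√0.01792 = 7.470. B: γ = 1/√(1 − 0.840²) = 1/√0.2944 = 1.843.
τ_A/τ_B = γ_B/γ_A = 1.843/7.470 = 0.2467, so τ_A/τ_B = 0.2467.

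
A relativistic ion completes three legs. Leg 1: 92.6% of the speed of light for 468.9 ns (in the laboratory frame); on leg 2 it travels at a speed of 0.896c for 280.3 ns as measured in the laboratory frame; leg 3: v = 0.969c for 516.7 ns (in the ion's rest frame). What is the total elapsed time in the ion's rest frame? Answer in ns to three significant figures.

Leg 1: β = 0.926; γ = 1/√(1 − 0.926²) = 1/√0.1425 = 2.649; τ_1 = 468.9/2.649 = 177.0 ns.
Leg 2: γ = 1/√(1 − 0.896²) = 1/√0.1972 = 2.252; τ_2 = 280.3/2.252 = 124.5 ns.
Leg 3: 516.7 ns is already measured in the ion's rest frame.
Total: 177.0 + 124.5 + 516.7 ns.

τ = 818 ns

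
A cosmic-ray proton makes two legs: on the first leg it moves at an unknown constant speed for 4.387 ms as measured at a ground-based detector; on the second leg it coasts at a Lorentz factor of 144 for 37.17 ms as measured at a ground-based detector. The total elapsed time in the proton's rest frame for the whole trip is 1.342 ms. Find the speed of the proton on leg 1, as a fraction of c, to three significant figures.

β = 0.969

Leg 1: speed unknown; τ_1 = 4.387/γ_1.
Leg 2: γ = 144; τ_2 = 37.17/144.0 = 0.2581 ms.
Total proper time: τ_1 + 0.2581 = 1.342, so τ_1 = 1.342 − 0.2581 = 1.084 ms.
γ_1 = 4.387/1.084 = 4.048; β = √(1 − 1/γ²) = √0.9390.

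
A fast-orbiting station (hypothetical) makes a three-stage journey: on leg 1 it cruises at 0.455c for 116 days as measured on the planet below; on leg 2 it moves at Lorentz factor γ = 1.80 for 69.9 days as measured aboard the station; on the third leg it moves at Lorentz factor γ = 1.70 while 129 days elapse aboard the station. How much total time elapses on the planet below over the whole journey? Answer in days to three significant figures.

Leg 1: 116 days is already measured on the planet below.
Leg 2: γ = 1.80; Δt_2 = 1.800 × 69.9 = 125.8 days.
Leg 3: γ = 1.70; Δt_3 = 1.700 × 129 = 219.3 days.
Total: 116.0 + 125.8 + 219.3 days.

Δt = 461 days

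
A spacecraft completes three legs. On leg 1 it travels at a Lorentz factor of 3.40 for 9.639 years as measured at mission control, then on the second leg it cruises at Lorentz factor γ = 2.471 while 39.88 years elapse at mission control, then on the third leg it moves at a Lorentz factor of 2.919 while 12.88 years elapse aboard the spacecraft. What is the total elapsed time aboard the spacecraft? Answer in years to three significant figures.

τ = 31.9 years

Leg 1: γ = 3.40; τ_1 = 9.639/3.400 = 2.835 years.
Leg 2: γ = 2.471; τ_2 = 39.88/2.471 = 16.14 years.
Leg 3: 12.88 years is already measured aboard the spacecraft.
Total: 2.835 + 16.14 + 12.88 years.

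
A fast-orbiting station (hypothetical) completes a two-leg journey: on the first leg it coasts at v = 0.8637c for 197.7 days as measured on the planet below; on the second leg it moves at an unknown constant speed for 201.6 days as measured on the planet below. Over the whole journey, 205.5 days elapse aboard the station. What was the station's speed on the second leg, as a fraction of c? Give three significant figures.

Leg 1: γ = 1/√(1 − 0.8637²) = 1/√0.2540 = 1.984; τ_1 = 197.7/1.984 = 99.64 days.
Leg 2: speed unknown; τ_2 = 201.6/γ_2.
Total proper time: 99.64 + τ_2 = 205.5, so τ_2 = 205.5 − 99.64 = 105.9 days.
γ_2 = 201.6/105.9 = 1.904; β = √(1 − 1/γ²) = √0.7243.

β = 0.851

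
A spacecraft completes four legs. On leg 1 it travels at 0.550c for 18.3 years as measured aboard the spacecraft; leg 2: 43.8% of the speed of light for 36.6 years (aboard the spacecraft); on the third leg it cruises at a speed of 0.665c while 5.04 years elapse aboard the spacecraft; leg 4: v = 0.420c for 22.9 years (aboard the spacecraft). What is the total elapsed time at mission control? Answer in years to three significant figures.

Δt = 94.6 years

Leg 1: γ = 1/√(1 − 0.550²) = 1/√0.6975 = 1.197; Δt_1 = 1.197 × 18.3 = 21.91 years.
Leg 2: β = 0.438; γ = 1/√(1 − 0.438²) = 1/√0.8082 = 1.112; Δt_2 = 1.112 × 36.6 = 40.71 years.
Leg 3: γ = 1/√(1 − 0.665²) = 1/√0.5578 = 1.339; Δt_3 = 1.339 × 5.04 = 6.748 years.
Leg 4: γ = 1/√(1 − 0.420²) = 1/√0.8236 = 1.102; Δt_4 = 1.102 × 22.9 = 25.23 years.
Total: 21.91 + 40.71 + 6.748 + 25.23 years.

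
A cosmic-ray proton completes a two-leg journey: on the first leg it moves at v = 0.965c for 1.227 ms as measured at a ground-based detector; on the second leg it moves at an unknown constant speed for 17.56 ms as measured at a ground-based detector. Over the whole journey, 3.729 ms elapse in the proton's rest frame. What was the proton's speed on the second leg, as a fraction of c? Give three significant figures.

Leg 1: γ = 1/√(1 − 0.965²) = 1/√0.06878 = 3.813; τ_1 = 1.227/3.813 = 0.3218 ms.
Leg 2: speed unknown; τ_2 = 17.56/γ_2.
Total proper time: 0.3218 + τ_2 = 3.729, so τ_2 = 3.729 − 0.3218 = 3.407 ms.
γ_2 = 17.56/3.407 = 5.154; β = √(1 − 1/γ²) = √0.9624.

β = 0.981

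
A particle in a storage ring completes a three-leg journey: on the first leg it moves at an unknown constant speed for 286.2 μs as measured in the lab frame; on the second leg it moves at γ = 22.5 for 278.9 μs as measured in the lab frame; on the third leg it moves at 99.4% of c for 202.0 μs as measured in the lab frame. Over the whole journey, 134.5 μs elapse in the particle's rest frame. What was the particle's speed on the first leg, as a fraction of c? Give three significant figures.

β = 0.937

Leg 1: speed unknown; τ_1 = 286.2/γ_1.
Leg 2: γ = 22.5; τ_2 = 278.9/22.50 = 12.40 μs.
Leg 3: β = 0.994; γ = 1/√(1 − 0.994²) = 1/√0.01196 = 9.142; τ_3 = 202.0/9.142 = 22.09 μs.
Total proper time: τ_1 + 12.40 + 22.09 = 134.5, so τ_1 = 134.5 − 34.49 = 100.0 μs.
γ_1 = 286.2/100.0 = 2.862; β = √(1 − 1/γ²) = √0.8779.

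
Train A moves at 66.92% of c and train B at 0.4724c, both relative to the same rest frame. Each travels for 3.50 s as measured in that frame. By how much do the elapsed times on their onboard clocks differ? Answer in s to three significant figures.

A: β = 0.6692; γ = 1/√(1 − 0.6692²) = 1/√0.5522 = 1.346; τ_A = 3.50/1.346 = 2.601 s.
B: γ = 1/√(1 − 0.4724²) = 1/√0.7768 = 1.135; τ_B = 3.50/1.135 = 3.085 s.

|τ_A − τ_B| = 0.484 s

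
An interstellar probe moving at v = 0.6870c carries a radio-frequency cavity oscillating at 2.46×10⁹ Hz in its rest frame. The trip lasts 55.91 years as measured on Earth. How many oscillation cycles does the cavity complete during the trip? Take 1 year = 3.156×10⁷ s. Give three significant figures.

γ = 1/√(1 − 0.6870²) = 1/√0.5280 = 1.376
The oscillator's own cycle count is N = f × τ where τ is the proper time aboard the probe. τ = Δt/γ = 55.91/1.376 = 40.63 years = 1.282×10⁹ s.
N = 2.46×10⁹ × 1.282×10⁹ = 3.154×10¹⁸.

N = 3.15×10¹⁸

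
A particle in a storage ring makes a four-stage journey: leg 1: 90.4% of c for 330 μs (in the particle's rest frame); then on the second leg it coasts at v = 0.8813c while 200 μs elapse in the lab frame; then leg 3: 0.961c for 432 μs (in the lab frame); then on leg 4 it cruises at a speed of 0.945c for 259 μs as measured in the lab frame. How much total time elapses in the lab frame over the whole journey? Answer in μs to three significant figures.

Leg 1: β = 0.904; γ = 1/√(1 − 0.904²) = 1/√0.1828 = 2.339; Δt_1 = 2.339 × 330 = 771.9 μs.
Leg 2: 200 μs is already measured in the lab frame.
Leg 3: 432 μs is already measured in the lab frame.
Leg 4: 259 μs is already measured in the lab frame.
Total: 771.9 + 200.0 + 432.0 + 259.0 μs.

Δt = 1660 μs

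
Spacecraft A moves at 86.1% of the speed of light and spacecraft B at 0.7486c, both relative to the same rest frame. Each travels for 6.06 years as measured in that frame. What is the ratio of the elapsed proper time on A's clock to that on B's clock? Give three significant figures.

A: β = 0.861; γ = 1/√(1 − 0.861²) = 1/√0.2587 = 1.966. B: γ = 1/√(1 − 0.7486²) = 1/√0.4396 = 1.508.
τ_A/τ_B = γ_B/γ_A = 1.508/1.966 = 0.7671, so τ_A/τ_B = 0.7671.

τ_A/τ_B = 0.767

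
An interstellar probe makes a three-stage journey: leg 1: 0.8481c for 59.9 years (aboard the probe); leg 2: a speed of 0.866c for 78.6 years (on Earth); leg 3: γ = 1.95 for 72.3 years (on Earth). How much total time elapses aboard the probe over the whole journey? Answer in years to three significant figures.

τ = 136 years

Leg 1: 59.9 years is already measured aboard the probe.
Leg 2: γ = 1/√(1 − 0.866²) = 1/√0.2500 = 2.000; τ_2 = 78.6/2.000 = 39.30 years.
Leg 3: γ = 1.95; τ_3 = 72.3/1.950 = 37.08 years.
Total: 59.90 + 39.30 + 37.08 years.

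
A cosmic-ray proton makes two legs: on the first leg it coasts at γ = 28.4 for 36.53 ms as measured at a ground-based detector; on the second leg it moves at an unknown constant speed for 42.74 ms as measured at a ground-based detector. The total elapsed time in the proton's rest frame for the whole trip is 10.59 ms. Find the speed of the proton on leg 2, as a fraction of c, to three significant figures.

Leg 1: γ = 28.4; τ_1 = 36.53/28.40 = 1.286 ms.
Leg 2: speed unknown; τ_2 = 42.74/γ_2.
Total proper time: 1.286 + τ_2 = 10.59, so τ_2 = 10.59 − 1.286 = 9.304 ms.
γ_2 = 42.74/9.304 = 4.594; β = √(1 − 1/γ²) = √0.9526.

β = 0.976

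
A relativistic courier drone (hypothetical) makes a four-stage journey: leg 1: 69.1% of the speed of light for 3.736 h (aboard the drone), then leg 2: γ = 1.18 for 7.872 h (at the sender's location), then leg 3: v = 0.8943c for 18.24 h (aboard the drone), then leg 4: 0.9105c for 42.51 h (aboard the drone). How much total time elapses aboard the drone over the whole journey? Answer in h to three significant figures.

Leg 1: 3.736 h is already measured aboard the drone.
Leg 2: γ = 1.18; τ_2 = 7.872/1.180 = 6.671 h.
Leg 3: 18.24 h is already measured aboard the drone.
Leg 4: 42.51 h is already measured aboard the drone.
Total: 3.736 + 6.671 + 18.24 + 42.51 h.

τ = 71.2 h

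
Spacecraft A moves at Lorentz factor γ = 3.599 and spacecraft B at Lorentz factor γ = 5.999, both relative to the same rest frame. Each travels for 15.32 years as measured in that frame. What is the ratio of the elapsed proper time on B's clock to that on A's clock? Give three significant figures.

τ_B/τ_A = 0.600

A: γ = 3.599. B: γ = 5.999.
τ_A/τ_B = γ_B/γ_A = 5.999/3.599 = 1.667, so τ_B/τ_A = 0.5999.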